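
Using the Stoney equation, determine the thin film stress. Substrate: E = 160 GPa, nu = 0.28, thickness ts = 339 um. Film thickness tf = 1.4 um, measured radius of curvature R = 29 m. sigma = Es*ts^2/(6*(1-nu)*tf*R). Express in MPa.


Step 1: Compute numerator: Es * ts^2 = 160 * 339^2 = 18387360 (GPa*um^2)
Step 2: Compute denominator (R in um): 6*(1-nu)*tf*R = 6*0.72*1.4*29e6 = 175392000.0 (um^2)
Step 3: sigma (GPa) = 18387360 / 175392000.0 = 1.04836e-01 GPa
Step 4: Convert to MPa (x1000): sigma = 104.8 MPa


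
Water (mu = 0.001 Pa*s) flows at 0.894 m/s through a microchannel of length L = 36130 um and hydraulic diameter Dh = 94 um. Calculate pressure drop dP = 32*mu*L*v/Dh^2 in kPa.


Step 1: Convert to SI: L = 36130e-6 m, Dh = 94e-6 m
Step 2: dP = 32 * 0.001 * 36130e-6 * 0.894 / (94e-6)^2
Step 3: dP = 116976.80 Pa
Step 4: Convert to kPa: dP = 116.98 kPa


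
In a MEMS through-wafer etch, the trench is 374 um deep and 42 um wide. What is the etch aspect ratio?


Step 1: AR = depth / width
Step 2: AR = 374 / 42
AR = 8.9


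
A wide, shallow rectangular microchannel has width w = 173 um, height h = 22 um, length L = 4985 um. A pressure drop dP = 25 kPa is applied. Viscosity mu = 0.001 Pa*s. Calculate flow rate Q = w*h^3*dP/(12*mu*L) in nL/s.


Step 1: Convert all dimensions to SI (meters).
w = 173e-6 m, h = 22e-6 m, L = 4985e-6 m, dP = 25e3 Pa
Step 2: Q = w * h^3 * dP / (12 * mu * L)
Q = 173e-6 * (22e-6)^3 * 25e3 / (12 * 0.001 * 4985e-6) = 7.6985289e-10 m^3/s
Step 3: Convert Q from m^3/s to nL/s (1 m^3 = 1e12 nL, so multiply by 1e12).
Q = 769.853 nL/s


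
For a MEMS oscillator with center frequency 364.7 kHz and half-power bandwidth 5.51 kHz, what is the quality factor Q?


Step 1: Q = f0 / bandwidth
Step 2: Q = 364.7 / 5.51
Q = 66.2


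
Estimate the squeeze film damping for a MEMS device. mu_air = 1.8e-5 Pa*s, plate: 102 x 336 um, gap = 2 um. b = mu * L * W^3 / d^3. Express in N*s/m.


Step 1: Convert to SI.
L = 102e-6 m, W = 336e-6 m, d = 2e-6 m
Step 2: W^3 = (336e-6)^3 = 3.79e-11 m^3
Step 3: d^3 = (2e-6)^3 = 8.00e-18 m^3
Step 4: b = 1.8e-5 * 102e-6 * 3.79e-11 / 8.00e-18
b = 8.71e-03 N*s/m


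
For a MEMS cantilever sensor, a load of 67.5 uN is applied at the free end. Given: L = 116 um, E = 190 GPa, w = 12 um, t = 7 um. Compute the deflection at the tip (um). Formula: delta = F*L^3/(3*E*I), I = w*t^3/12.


Step 1: Calculate the second moment of area.
I = w * t^3 / 12 = 12 * 7^3 / 12 = 343.0 um^4
Step 2: Convert E to consistent units (1 GPa = 1000 uN/um^2).
E = 190 GPa = 190000 uN/um^2
Step 3: Calculate tip deflection.
delta = F * L^3 / (3 * E * I)
delta = 67.5 * 116^3 / (3 * 190000 * 343.0)
delta = 0.5389 um


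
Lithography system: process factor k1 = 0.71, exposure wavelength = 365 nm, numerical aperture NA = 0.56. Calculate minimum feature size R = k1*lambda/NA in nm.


Step 1: Identify values: k1 = 0.71, lambda = 365 nm, NA = 0.56
Step 2: R = k1 * lambda / NA
R = 0.71 * 365 / 0.56
R = 462.8 nm


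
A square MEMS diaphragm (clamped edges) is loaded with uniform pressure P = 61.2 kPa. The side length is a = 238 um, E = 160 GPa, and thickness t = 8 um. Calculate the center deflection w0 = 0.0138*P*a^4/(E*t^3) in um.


Step 1: Convert pressure to compatible units (E is in GPa, so P in GPa).
P = 61.2 kPa = 61.2e-6 GPa
Step 2: Compute numerator: 0.0138 * P * a^4.
a^4 = 238^4 = 3208542736
numerator = 0.0138 * 61.2e-6 * 3208542736 = 2.7098e+03
Step 3: Compute denominator: E * t^3 = 160 * 8^3 = 81920
Step 4: w0 = numerator / denominator = 2.7098e+03 / 81920 = 0.0331 um


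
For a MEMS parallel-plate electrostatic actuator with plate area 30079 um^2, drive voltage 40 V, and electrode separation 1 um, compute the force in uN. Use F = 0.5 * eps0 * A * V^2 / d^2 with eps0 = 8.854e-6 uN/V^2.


Step 1: Identify parameters.
eps0 = 8.854e-6 uN/V^2, A = 30079 um^2, V = 40 V, d = 1 um
Step 2: Compute V^2 = 40^2 = 1600
Step 3: Compute d^2 = 1^2 = 1
Step 4: F = 0.5 * 8.854e-6 * 30079 * 1600 / 1
F = 213.056 uN


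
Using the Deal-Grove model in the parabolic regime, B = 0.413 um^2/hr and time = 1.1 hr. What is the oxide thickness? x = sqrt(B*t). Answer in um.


Step 1: Compute B*t = 0.413 * 1.1 = 0.4543
Step 2: x = sqrt(0.4543)
x = 0.674 um


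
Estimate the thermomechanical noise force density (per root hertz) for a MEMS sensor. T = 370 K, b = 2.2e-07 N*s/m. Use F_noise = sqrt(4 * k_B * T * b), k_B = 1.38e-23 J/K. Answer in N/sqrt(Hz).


Step 1: Compute 4 * k_B * T * b
= 4 * 1.38e-23 * 370 * 2.2e-07
= 4.4933e-27 N^2/Hz
Step 2: F_noise = sqrt(4.4933e-27)
F_noise = 6.70e-14 N/sqrt(Hz)


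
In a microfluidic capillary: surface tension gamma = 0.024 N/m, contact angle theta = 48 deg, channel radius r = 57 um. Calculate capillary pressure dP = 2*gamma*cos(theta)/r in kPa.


Step 1: cos(48 deg) = 0.6691
Step 2: Convert r to m: r = 57e-6 m
Step 3: dP = 2 * 0.024 * 0.6691 / 57e-6 = 563.5 Pa
Step 4: Convert Pa to kPa (divide by 1000).
dP = 0.56 kPa


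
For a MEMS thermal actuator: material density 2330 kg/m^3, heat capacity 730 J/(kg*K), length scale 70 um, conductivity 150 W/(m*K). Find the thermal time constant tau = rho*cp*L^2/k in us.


Step 1: Convert L to m: L = 70e-6 m
Step 2: L^2 = (70e-6)^2 = 4.9e-09 m^2
Step 3: tau = 2330 * 730 * 4.9e-09 / 150 = 5.556273e-05 s
Step 4: Convert to microseconds (multiply by 1e6).
tau = 55.563 us


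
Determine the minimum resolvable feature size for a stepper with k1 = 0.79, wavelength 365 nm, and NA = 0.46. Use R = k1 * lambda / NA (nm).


Step 1: Identify values: k1 = 0.79, lambda = 365 nm, NA = 0.46
Step 2: R = k1 * lambda / NA
R = 0.79 * 365 / 0.46
R = 626.8 nm


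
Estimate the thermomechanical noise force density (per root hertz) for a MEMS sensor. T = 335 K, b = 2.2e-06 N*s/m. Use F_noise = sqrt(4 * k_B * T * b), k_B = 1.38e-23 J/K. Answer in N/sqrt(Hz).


Step 1: Compute 4 * k_B * T * b
= 4 * 1.38e-23 * 335 * 2.2e-06
= 4.0682e-26 N^2/Hz
Step 2: F_noise = sqrt(4.0682e-26)
F_noise = 2.02e-13 N/sqrt(Hz)


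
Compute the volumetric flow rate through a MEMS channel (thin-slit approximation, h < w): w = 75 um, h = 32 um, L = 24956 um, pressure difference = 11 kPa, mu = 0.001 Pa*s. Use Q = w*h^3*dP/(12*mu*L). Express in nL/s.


Step 1: Convert all dimensions to SI (meters).
w = 75e-6 m, h = 32e-6 m, L = 24956e-6 m, dP = 11e3 Pa
Step 2: Q = w * h^3 * dP / (12 * mu * L)
Q = 75e-6 * (32e-6)^3 * 11e3 / (12 * 0.001 * 24956e-6) = 9.027088e-11 m^3/s
Step 3: Convert Q from m^3/s to nL/s (1 m^3 = 1e12 nL, so multiply by 1e12).
Q = 90.271 nL/s


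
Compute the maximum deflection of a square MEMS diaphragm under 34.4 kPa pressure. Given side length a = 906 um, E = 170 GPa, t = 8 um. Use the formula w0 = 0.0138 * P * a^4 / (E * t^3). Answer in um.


Step 1: Convert pressure to compatible units (E is in GPa, so P in GPa).
P = 34.4 kPa = 34.4e-6 GPa
Step 2: Compute numerator: 0.0138 * P * a^4.
a^4 = 906^4 = 673771738896
numerator = 0.0138 * 34.4e-6 * 673771738896 = 3.198529e+05
Step 3: Compute denominator: E * t^3 = 170 * 8^3 = 87040
Step 4: w0 = numerator / denominator = 3.198529e+05 / 87040 = 3.6748 um


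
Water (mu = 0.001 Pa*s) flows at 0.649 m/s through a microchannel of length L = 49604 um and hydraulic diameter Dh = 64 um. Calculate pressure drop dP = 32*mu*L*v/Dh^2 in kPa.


Step 1: Convert to SI: L = 49604e-6 m, Dh = 64e-6 m
Step 2: dP = 32 * 0.001 * 49604e-6 * 0.649 / (64e-6)^2
Step 3: dP = 251507.78 Pa
Step 4: Convert to kPa: dP = 251.51 kPa


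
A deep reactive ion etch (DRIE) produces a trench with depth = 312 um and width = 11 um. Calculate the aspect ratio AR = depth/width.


Step 1: AR = depth / width
Step 2: AR = 312 / 11
AR = 28.4


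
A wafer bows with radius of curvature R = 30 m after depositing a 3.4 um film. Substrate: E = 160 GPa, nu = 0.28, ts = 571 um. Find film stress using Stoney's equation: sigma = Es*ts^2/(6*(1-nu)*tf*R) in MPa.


Step 1: Compute numerator: Es * ts^2 = 160 * 571^2 = 52166560 (GPa*um^2)
Step 2: Compute denominator (R in um): 6*(1-nu)*tf*R = 6*0.72*3.4*30e6 = 440640000.0 (um^2)
Step 3: sigma (GPa) = 52166560 / 440640000.0 = 1.18388e-01 GPa
Step 4: Convert to MPa (x1000): sigma = 118.4 MPa


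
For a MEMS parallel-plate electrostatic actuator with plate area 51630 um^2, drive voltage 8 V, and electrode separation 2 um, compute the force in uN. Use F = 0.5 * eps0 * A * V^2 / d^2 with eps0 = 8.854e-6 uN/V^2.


Step 1: Identify parameters.
eps0 = 8.854e-6 uN/V^2, A = 51630 um^2, V = 8 V, d = 2 um
Step 2: Compute V^2 = 8^2 = 64
Step 3: Compute d^2 = 2^2 = 4
Step 4: F = 0.5 * 8.854e-6 * 51630 * 64 / 4
F = 3.657 uN


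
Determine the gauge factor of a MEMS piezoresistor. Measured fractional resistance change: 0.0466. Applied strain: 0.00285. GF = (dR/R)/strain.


Step 1: Identify values.
dR/R = 0.0466, strain = 0.00285
Step 2: GF = (dR/R) / strain = 0.0466 / 0.00285
GF = 16.4


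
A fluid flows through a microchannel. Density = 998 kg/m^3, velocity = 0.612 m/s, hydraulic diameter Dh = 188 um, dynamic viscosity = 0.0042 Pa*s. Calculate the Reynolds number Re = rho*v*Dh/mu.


Step 1: Convert Dh to meters: Dh = 188e-6 m
Step 2: Re = rho * v * Dh / mu
Re = 998 * 0.612 * 188e-6 / 0.0042
Re = 27.339


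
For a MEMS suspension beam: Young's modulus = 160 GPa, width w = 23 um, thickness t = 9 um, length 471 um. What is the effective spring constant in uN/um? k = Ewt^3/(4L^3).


Step 1: Convert E to consistent units (1 GPa = 1000 uN/um^2).
E = 160 GPa = 160000 uN/um^2
Step 2: Compute t^3 = 9^3 = 729
Step 3: Compute L^3 = 471^3 = 104487111
Step 4: k = 160000 * 23 * 729 / (4 * 104487111)
k = 6.4188 uN/um


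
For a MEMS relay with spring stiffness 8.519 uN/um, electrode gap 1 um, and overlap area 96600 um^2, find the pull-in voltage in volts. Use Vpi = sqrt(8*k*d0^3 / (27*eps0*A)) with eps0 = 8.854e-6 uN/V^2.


Step 1: Compute numerator: 8 * k * d0^3 = 8 * 8.519 * 1^3 = 68.152
Step 2: Compute denominator: 27 * eps0 * A = 27 * 8.854e-6 * 96600 = 23.093003
Step 3: Vpi = sqrt(68.152 / 23.093003)
Vpi = 1.72 V


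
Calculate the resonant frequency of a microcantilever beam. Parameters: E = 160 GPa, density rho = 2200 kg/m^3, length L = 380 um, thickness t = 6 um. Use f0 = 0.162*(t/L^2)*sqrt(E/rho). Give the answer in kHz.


Step 1: Convert units to SI.
t_SI = 6e-6 m, L_SI = 380e-6 m
Step 2: Calculate sqrt(E/rho).
sqrt(160e9 / 2200) = 8528.03 m/s
Step 3: Compute f0.
f0 = 0.162 * 6e-6 / (380e-6)^2 * 8528.03 = 57404.7 Hz = 57.4 kHz


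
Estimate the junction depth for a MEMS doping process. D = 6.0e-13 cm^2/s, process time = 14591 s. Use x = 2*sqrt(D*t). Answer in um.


Step 1: Compute D*t = 6.0e-13 * 14591 = 8.7546e-09 cm^2
Step 2: sqrt(D*t) = 9.3566e-05 cm
Step 3: x = 2 * 9.3566e-05 cm = 1.87132e-04 cm
Step 4: Convert to um (1 cm = 1e4 um): x = 1.871 um


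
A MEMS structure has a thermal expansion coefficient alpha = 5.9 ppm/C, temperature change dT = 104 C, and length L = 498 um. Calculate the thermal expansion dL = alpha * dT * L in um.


Step 1: Convert CTE: alpha = 5.9 ppm/C = 5.9e-6 /C
Step 2: dL = 5.9e-6 * 104 * 498
dL = 0.3056 um


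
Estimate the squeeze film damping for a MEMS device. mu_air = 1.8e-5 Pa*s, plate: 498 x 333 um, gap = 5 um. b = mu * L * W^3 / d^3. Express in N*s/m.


Step 1: Convert to SI.
L = 498e-6 m, W = 333e-6 m, d = 5e-6 m
Step 2: W^3 = (333e-6)^3 = 3.69e-11 m^3
Step 3: d^3 = (5e-6)^3 = 1.25e-16 m^3
Step 4: b = 1.8e-5 * 498e-6 * 3.69e-11 / 1.25e-16
b = 2.65e-03 N*s/m


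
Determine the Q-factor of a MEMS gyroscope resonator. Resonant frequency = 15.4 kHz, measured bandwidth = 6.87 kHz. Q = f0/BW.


Step 1: Q = f0 / bandwidth
Step 2: Q = 15.4 / 6.87
Q = 2.2


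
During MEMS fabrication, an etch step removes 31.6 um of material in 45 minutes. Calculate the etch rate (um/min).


Step 1: Etch rate = depth / time
Step 2: rate = 31.6 / 45
rate = 0.702 um/min


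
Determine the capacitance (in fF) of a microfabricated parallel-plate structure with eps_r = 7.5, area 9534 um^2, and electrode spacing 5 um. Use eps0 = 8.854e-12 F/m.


Step 1: Convert area to m^2: A = 9534e-12 m^2
Step 2: Convert gap to m: d = 5e-6 m
Step 3: C = eps0 * eps_r * A / d
C = 8.854e-12 * 7.5 * 9534e-12 / 5e-6
Step 4: Convert to fF (multiply by 1e15).
C = 126.62 fF


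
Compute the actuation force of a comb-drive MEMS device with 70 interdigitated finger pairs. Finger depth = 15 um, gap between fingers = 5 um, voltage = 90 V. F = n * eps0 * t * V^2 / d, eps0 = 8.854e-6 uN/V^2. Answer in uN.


Step 1: Parameters: n=70, eps0=8.854e-6 uN/V^2, t=15 um, V=90 V, d=5 um
Step 2: V^2 = 8100
Step 3: F = 70 * 8.854e-6 * 15 * 8100 / 5
F = 15.061 uN


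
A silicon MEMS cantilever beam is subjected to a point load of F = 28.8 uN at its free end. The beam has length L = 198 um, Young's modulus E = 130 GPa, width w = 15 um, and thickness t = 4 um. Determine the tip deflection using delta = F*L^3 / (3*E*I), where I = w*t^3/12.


Step 1: Calculate the second moment of area.
I = w * t^3 / 12 = 15 * 4^3 / 12 = 80.0 um^4
Step 2: Convert E to consistent units (1 GPa = 1000 uN/um^2).
E = 130 GPa = 130000 uN/um^2
Step 3: Calculate tip deflection.
delta = F * L^3 / (3 * E * I)
delta = 28.8 * 198^3 / (3 * 130000 * 80.0)
delta = 7.1653 um


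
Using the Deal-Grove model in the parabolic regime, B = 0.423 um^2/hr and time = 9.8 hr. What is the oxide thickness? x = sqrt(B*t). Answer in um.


Step 1: Compute B*t = 0.423 * 9.8 = 4.1454
Step 2: x = sqrt(4.1454)
x = 2.036 um


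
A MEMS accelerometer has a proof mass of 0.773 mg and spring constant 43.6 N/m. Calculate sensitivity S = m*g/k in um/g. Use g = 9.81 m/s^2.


Step 1: Convert mass: m = 0.773 mg = 7.73e-07 kg
Step 2: S = m * g / k = 7.73e-07 * 9.81 / 43.6
Step 3: S = 1.74e-07 m/g
Step 4: Convert to um/g: S = 0.174 um/g


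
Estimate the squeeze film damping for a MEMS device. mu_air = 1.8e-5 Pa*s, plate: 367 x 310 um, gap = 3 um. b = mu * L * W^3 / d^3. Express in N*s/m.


Step 1: Convert to SI.
L = 367e-6 m, W = 310e-6 m, d = 3e-6 m
Step 2: W^3 = (310e-6)^3 = 2.98e-11 m^3
Step 3: d^3 = (3e-6)^3 = 2.70e-17 m^3
Step 4: b = 1.8e-5 * 367e-6 * 2.98e-11 / 2.70e-17
b = 7.29e-03 N*s/m


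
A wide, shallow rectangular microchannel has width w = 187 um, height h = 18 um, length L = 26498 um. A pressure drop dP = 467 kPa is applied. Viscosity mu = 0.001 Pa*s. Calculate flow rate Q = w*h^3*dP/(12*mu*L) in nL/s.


Step 1: Convert all dimensions to SI (meters).
w = 187e-6 m, h = 18e-6 m, L = 26498e-6 m, dP = 467e3 Pa
Step 2: Q = w * h^3 * dP / (12 * mu * L)
Q = 187e-6 * (18e-6)^3 * 467e3 / (12 * 0.001 * 26498e-6) = 1.60170179e-09 m^3/s
Step 3: Convert Q from m^3/s to nL/s (1 m^3 = 1e12 nL, so multiply by 1e12).
Q = 1601.702 nL/s


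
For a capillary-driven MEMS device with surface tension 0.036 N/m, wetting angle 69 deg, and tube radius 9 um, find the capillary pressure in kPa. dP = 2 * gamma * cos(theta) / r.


Step 1: cos(69 deg) = 0.3584
Step 2: Convert r to m: r = 9e-6 m
Step 3: dP = 2 * 0.036 * 0.3584 / 9e-6 = 2867.2 Pa
Step 4: Convert Pa to kPa (divide by 1000).
dP = 2.87 kPa


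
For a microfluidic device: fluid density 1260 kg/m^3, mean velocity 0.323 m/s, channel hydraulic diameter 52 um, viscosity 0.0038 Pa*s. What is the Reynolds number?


Step 1: Convert Dh to meters: Dh = 52e-6 m
Step 2: Re = rho * v * Dh / mu
Re = 1260 * 0.323 * 52e-6 / 0.0038
Re = 5.569


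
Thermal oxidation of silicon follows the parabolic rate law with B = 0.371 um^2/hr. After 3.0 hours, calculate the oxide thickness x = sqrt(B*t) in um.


Step 1: Compute B*t = 0.371 * 3.0 = 1.113
Step 2: x = sqrt(1.113)
x = 1.055 um


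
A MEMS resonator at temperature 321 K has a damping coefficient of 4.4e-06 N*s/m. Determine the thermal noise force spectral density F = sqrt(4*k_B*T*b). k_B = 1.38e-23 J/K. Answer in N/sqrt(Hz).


Step 1: Compute 4 * k_B * T * b
= 4 * 1.38e-23 * 321 * 4.4e-06
= 7.7964e-26 N^2/Hz
Step 2: F_noise = sqrt(7.7964e-26)
F_noise = 2.79e-13 N/sqrt(Hz)


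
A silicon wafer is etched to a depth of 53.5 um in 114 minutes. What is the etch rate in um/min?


Step 1: Etch rate = depth / time
Step 2: rate = 53.5 / 114
rate = 0.469 um/min


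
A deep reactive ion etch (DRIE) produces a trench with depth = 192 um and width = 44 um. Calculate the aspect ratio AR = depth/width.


Step 1: AR = depth / width
Step 2: AR = 192 / 44
AR = 4.4


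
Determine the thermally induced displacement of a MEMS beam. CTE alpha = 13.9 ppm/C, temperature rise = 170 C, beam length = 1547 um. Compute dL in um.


Step 1: Convert CTE: alpha = 13.9 ppm/C = 13.9e-6 /C
Step 2: dL = 13.9e-6 * 170 * 1547
dL = 3.6556 um


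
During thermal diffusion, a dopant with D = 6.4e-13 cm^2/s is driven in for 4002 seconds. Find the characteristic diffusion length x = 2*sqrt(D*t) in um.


Step 1: Compute D*t = 6.4e-13 * 4002 = 2.56128e-09 cm^2
Step 2: sqrt(D*t) = 5.06091e-05 cm
Step 3: x = 2 * 5.06091e-05 cm = 1.012182e-04 cm
Step 4: Convert to um (1 cm = 1e4 um): x = 1.012 um


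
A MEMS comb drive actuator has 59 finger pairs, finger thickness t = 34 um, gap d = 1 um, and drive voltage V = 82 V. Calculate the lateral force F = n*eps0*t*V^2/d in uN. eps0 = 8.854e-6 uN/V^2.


Step 1: Parameters: n=59, eps0=8.854e-6 uN/V^2, t=34 um, V=82 V, d=1 um
Step 2: V^2 = 6724
Step 3: F = 59 * 8.854e-6 * 34 * 6724 / 1
F = 119.426 uN


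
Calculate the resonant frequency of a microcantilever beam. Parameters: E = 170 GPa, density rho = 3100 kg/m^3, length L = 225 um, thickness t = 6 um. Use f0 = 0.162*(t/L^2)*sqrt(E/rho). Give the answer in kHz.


Step 1: Convert units to SI.
t_SI = 6e-6 m, L_SI = 225e-6 m
Step 2: Calculate sqrt(E/rho).
sqrt(170e9 / 3100) = 7405.32 m/s
Step 3: Compute f0.
f0 = 0.162 * 6e-6 / (225e-6)^2 * 7405.32 = 142182.1 Hz = 142.18 kHz


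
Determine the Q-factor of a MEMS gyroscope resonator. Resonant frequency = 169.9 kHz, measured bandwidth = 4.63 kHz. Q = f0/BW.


Step 1: Q = f0 / bandwidth
Step 2: Q = 169.9 / 4.63
Q = 36.7


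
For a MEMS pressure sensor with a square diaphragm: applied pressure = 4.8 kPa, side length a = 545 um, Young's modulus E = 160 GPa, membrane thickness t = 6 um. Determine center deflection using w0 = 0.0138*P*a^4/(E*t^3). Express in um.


Step 1: Convert pressure to compatible units (E is in GPa, so P in GPa).
P = 4.8 kPa = 4.8e-6 GPa
Step 2: Compute numerator: 0.0138 * P * a^4.
a^4 = 545^4 = 88223850625
numerator = 0.0138 * 4.8e-6 * 88223850625 = 5.84395e+03
Step 3: Compute denominator: E * t^3 = 160 * 6^3 = 34560
Step 4: w0 = numerator / denominator = 5.84395e+03 / 34560 = 0.1691 um


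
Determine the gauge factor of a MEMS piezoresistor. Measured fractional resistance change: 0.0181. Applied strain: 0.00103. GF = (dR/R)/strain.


Step 1: Identify values.
dR/R = 0.0181, strain = 0.00103
Step 2: GF = (dR/R) / strain = 0.0181 / 0.00103
GF = 17.6


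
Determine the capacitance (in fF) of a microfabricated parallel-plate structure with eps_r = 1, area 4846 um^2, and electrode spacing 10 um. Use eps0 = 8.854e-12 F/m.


Step 1: Convert area to m^2: A = 4846e-12 m^2
Step 2: Convert gap to m: d = 10e-6 m
Step 3: C = eps0 * eps_r * A / d
C = 8.854e-12 * 1 * 4846e-12 / 10e-6
Step 4: Convert to fF (multiply by 1e15).
C = 4.29 fF


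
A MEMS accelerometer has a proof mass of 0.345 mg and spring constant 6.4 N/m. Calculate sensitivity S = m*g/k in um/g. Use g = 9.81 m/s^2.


Step 1: Convert mass: m = 0.345 mg = 3.45e-07 kg
Step 2: S = m * g / k = 3.45e-07 * 9.81 / 6.4
Step 3: S = 5.29e-07 m/g
Step 4: Convert to um/g: S = 0.529 um/g


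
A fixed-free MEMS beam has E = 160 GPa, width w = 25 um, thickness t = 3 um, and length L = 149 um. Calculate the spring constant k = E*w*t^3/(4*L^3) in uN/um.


Step 1: Convert E to consistent units (1 GPa = 1000 uN/um^2).
E = 160 GPa = 160000 uN/um^2
Step 2: Compute t^3 = 3^3 = 27
Step 3: Compute L^3 = 149^3 = 3307949
Step 4: k = 160000 * 25 * 27 / (4 * 3307949)
k = 8.1622 uN/um


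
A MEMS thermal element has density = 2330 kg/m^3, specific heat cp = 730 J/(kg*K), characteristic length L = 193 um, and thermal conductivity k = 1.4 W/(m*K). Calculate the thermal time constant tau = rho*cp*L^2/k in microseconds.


Step 1: Convert L to m: L = 193e-6 m
Step 2: L^2 = (193e-6)^2 = 3.7249e-08 m^2
Step 3: tau = 2330 * 730 * 3.7249e-08 / 1.4 = 4.525487436e-02 s
Step 4: Convert to microseconds (multiply by 1e6).
tau = 45254.874 us


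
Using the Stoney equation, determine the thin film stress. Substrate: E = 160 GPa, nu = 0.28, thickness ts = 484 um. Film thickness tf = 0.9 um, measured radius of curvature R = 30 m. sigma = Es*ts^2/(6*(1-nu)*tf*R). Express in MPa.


Step 1: Compute numerator: Es * ts^2 = 160 * 484^2 = 37480960 (GPa*um^2)
Step 2: Compute denominator (R in um): 6*(1-nu)*tf*R = 6*0.72*0.9*30e6 = 116640000.0 (um^2)
Step 3: sigma (GPa) = 37480960 / 116640000.0 = 3.21339e-01 GPa
Step 4: Convert to MPa (x1000): sigma = 321.3 MPa


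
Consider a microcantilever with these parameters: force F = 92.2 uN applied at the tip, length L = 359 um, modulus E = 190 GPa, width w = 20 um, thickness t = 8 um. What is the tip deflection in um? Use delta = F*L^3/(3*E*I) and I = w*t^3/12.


Step 1: Calculate the second moment of area.
I = w * t^3 / 12 = 20 * 8^3 / 12 = 853.3333 um^4
Step 2: Convert E to consistent units (1 GPa = 1000 uN/um^2).
E = 190 GPa = 190000 uN/um^2
Step 3: Calculate tip deflection.
delta = F * L^3 / (3 * E * I)
delta = 92.2 * 359^3 / (3 * 190000 * 853.3333)
delta = 8.7704 um


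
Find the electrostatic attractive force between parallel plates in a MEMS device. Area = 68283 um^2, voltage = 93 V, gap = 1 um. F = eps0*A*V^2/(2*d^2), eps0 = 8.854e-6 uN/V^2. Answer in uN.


Step 1: Identify parameters.
eps0 = 8.854e-6 uN/V^2, A = 68283 um^2, V = 93 V, d = 1 um
Step 2: Compute V^2 = 93^2 = 8649
Step 3: Compute d^2 = 1^2 = 1
Step 4: F = 0.5 * 8.854e-6 * 68283 * 8649 / 1
F = 2614.496 uN


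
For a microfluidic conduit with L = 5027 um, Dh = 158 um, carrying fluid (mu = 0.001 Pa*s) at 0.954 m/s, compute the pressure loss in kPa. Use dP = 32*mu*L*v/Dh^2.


Step 1: Convert to SI: L = 5027e-6 m, Dh = 158e-6 m
Step 2: dP = 32 * 0.001 * 5027e-6 * 0.954 / (158e-6)^2
Step 3: dP = 6147.42 Pa
Step 4: Convert to kPa: dP = 6.15 kPa


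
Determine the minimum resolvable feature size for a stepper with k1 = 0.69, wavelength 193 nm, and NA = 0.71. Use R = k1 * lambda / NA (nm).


Step 1: Identify values: k1 = 0.69, lambda = 193 nm, NA = 0.71
Step 2: R = k1 * lambda / NA
R = 0.69 * 193 / 0.71
R = 187.6 nm


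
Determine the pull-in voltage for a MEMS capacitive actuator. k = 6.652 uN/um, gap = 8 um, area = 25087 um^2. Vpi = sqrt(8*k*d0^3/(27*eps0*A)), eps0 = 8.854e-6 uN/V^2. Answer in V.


Step 1: Compute numerator: 8 * k * d0^3 = 8 * 6.652 * 8^3 = 27246.592
Step 2: Compute denominator: 27 * eps0 * A = 27 * 8.854e-6 * 25087 = 5.997248
Step 3: Vpi = sqrt(27246.592 / 5.997248)
Vpi = 67.4 V


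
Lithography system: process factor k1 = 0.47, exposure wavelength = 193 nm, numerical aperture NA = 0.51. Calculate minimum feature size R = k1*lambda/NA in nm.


Step 1: Identify values: k1 = 0.47, lambda = 193 nm, NA = 0.51
Step 2: R = k1 * lambda / NA
R = 0.47 * 193 / 0.51
R = 177.9 nm


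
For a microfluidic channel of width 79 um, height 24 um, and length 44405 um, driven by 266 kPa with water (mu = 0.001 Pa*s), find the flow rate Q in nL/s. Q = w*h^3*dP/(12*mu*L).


Step 1: Convert all dimensions to SI (meters).
w = 79e-6 m, h = 24e-6 m, L = 44405e-6 m, dP = 266e3 Pa
Step 2: Q = w * h^3 * dP / (12 * mu * L)
Q = 79e-6 * (24e-6)^3 * 266e3 / (12 * 0.001 * 44405e-6) = 5.4516672e-10 m^3/s
Step 3: Convert Q from m^3/s to nL/s (1 m^3 = 1e12 nL, so multiply by 1e12).
Q = 545.167 nL/s


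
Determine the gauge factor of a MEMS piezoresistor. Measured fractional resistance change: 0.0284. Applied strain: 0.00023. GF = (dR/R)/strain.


Step 1: Identify values.
dR/R = 0.0284, strain = 0.00023
Step 2: GF = (dR/R) / strain = 0.0284 / 0.00023
GF = 123.5


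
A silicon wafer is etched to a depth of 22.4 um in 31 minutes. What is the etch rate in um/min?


Step 1: Etch rate = depth / time
Step 2: rate = 22.4 / 31
rate = 0.723 um/min


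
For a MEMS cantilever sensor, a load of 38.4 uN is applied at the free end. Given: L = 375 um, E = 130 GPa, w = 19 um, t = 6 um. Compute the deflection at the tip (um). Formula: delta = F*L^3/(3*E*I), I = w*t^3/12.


Step 1: Calculate the second moment of area.
I = w * t^3 / 12 = 19 * 6^3 / 12 = 342.0 um^4
Step 2: Convert E to consistent units (1 GPa = 1000 uN/um^2).
E = 130 GPa = 130000 uN/um^2
Step 3: Calculate tip deflection.
delta = F * L^3 / (3 * E * I)
delta = 38.4 * 375^3 / (3 * 130000 * 342.0)
delta = 15.1822 um


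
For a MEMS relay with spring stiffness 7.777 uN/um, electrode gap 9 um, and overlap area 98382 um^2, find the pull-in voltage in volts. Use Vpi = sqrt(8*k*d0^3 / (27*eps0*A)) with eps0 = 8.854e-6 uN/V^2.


Step 1: Compute numerator: 8 * k * d0^3 = 8 * 7.777 * 9^3 = 45355.464
Step 2: Compute denominator: 27 * eps0 * A = 27 * 8.854e-6 * 98382 = 23.519004
Step 3: Vpi = sqrt(45355.464 / 23.519004)
Vpi = 43.91 V


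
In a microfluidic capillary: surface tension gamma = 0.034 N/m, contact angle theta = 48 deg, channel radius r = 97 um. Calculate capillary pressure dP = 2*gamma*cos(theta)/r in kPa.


Step 1: cos(48 deg) = 0.6691
Step 2: Convert r to m: r = 97e-6 m
Step 3: dP = 2 * 0.034 * 0.6691 / 97e-6 = 469.1 Pa
Step 4: Convert Pa to kPa (divide by 1000).
dP = 0.47 kPa


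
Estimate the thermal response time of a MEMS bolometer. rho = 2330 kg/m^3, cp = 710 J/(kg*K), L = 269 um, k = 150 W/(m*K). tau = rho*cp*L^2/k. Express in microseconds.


Step 1: Convert L to m: L = 269e-6 m
Step 2: L^2 = (269e-6)^2 = 7.2361e-08 m^2
Step 3: tau = 2330 * 710 * 7.2361e-08 / 150 = 7.9804535e-04 s
Step 4: Convert to microseconds (multiply by 1e6).
tau = 798.045 us


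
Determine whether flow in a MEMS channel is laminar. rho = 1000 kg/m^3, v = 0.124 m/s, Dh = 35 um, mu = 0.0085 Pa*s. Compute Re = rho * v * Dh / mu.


Step 1: Convert Dh to meters: Dh = 35e-6 m
Step 2: Re = rho * v * Dh / mu
Re = 1000 * 0.124 * 35e-6 / 0.0085
Re = 0.511
Since Re = 0.511 is below ~2300, the flow is laminar.


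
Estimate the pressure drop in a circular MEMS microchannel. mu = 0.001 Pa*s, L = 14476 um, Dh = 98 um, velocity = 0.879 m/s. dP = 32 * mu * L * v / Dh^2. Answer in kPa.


Step 1: Convert to SI: L = 14476e-6 m, Dh = 98e-6 m
Step 2: dP = 32 * 0.001 * 14476e-6 * 0.879 / (98e-6)^2
Step 3: dP = 42397.01 Pa
Step 4: Convert to kPa: dP = 42.4 kPa


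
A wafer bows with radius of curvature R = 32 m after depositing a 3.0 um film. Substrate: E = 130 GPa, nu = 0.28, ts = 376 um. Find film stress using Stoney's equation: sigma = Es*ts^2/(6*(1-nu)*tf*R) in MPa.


Step 1: Compute numerator: Es * ts^2 = 130 * 376^2 = 18378880 (GPa*um^2)
Step 2: Compute denominator (R in um): 6*(1-nu)*tf*R = 6*0.72*3.0*32e6 = 414720000.0 (um^2)
Step 3: sigma (GPa) = 18378880 / 414720000.0 = 4.4316e-02 GPa
Step 4: Convert to MPa (x1000): sigma = 44.3 MPa


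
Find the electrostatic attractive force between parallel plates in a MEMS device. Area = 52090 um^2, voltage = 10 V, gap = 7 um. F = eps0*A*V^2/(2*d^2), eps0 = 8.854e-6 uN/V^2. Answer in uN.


Step 1: Identify parameters.
eps0 = 8.854e-6 uN/V^2, A = 52090 um^2, V = 10 V, d = 7 um
Step 2: Compute V^2 = 10^2 = 100
Step 3: Compute d^2 = 7^2 = 49
Step 4: F = 0.5 * 8.854e-6 * 52090 * 100 / 49
F = 0.471 uN


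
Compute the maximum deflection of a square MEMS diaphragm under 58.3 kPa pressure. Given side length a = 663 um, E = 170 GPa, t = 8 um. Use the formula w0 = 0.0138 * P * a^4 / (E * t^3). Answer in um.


Step 1: Convert pressure to compatible units (E is in GPa, so P in GPa).
P = 58.3 kPa = 58.3e-6 GPa
Step 2: Compute numerator: 0.0138 * P * a^4.
a^4 = 663^4 = 193220905761
numerator = 0.0138 * 58.3e-6 * 193220905761 = 1.55454e+05
Step 3: Compute denominator: E * t^3 = 170 * 8^3 = 87040
Step 4: w0 = numerator / denominator = 1.55454e+05 / 87040 = 1.786 um


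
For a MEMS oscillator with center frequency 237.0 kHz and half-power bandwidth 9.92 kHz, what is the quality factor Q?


Step 1: Q = f0 / bandwidth
Step 2: Q = 237.0 / 9.92
Q = 23.9


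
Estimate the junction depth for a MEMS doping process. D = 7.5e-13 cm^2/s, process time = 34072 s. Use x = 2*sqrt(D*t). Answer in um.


Step 1: Compute D*t = 7.5e-13 * 34072 = 2.5554e-08 cm^2
Step 2: sqrt(D*t) = 1.59856e-04 cm
Step 3: x = 2 * 1.59856e-04 cm = 3.19712e-04 cm
Step 4: Convert to um (1 cm = 1e4 um): x = 3.197 um


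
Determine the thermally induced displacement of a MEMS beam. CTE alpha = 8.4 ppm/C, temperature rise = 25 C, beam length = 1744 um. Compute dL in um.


Step 1: Convert CTE: alpha = 8.4 ppm/C = 8.4e-6 /C
Step 2: dL = 8.4e-6 * 25 * 1744
dL = 0.3662 um


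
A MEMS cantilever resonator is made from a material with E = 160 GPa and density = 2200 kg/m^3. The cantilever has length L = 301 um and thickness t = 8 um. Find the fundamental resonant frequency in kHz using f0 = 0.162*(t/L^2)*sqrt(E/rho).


Step 1: Convert units to SI.
t_SI = 8e-6 m, L_SI = 301e-6 m
Step 2: Calculate sqrt(E/rho).
sqrt(160e9 / 2200) = 8528.03 m/s
Step 3: Compute f0.
f0 = 0.162 * 8e-6 / (301e-6)^2 * 8528.03 = 121989.0 Hz = 121.99 kHz


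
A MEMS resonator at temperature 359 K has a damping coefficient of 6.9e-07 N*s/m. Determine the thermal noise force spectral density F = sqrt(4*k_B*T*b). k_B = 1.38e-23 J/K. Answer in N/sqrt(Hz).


Step 1: Compute 4 * k_B * T * b
= 4 * 1.38e-23 * 359 * 6.9e-07
= 1.3674e-26 N^2/Hz
Step 2: F_noise = sqrt(1.3674e-26)
F_noise = 1.17e-13 N/sqrt(Hz)


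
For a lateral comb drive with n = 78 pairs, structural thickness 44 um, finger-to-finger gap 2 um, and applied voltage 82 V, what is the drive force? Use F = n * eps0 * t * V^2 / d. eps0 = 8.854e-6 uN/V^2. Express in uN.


Step 1: Parameters: n=78, eps0=8.854e-6 uN/V^2, t=44 um, V=82 V, d=2 um
Step 2: V^2 = 6724
Step 3: F = 78 * 8.854e-6 * 44 * 6724 / 2
F = 102.161 uN


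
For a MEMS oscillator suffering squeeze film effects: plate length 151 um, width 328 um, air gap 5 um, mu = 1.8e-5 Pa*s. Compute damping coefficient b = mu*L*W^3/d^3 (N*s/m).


Step 1: Convert to SI.
L = 151e-6 m, W = 328e-6 m, d = 5e-6 m
Step 2: W^3 = (328e-6)^3 = 3.53e-11 m^3
Step 3: d^3 = (5e-6)^3 = 1.25e-16 m^3
Step 4: b = 1.8e-5 * 151e-6 * 3.53e-11 / 1.25e-16
b = 7.67e-04 N*s/m


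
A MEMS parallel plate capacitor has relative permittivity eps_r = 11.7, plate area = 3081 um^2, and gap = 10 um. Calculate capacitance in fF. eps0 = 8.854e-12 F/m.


Step 1: Convert area to m^2: A = 3081e-12 m^2
Step 2: Convert gap to m: d = 10e-6 m
Step 3: C = eps0 * eps_r * A / d
C = 8.854e-12 * 11.7 * 3081e-12 / 10e-6
Step 4: Convert to fF (multiply by 1e15).
C = 31.92 fF


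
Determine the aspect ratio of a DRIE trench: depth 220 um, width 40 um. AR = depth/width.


Step 1: AR = depth / width
Step 2: AR = 220 / 40
AR = 5.5


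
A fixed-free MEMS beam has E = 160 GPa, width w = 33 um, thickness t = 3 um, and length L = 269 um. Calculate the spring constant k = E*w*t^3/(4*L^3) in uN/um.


Step 1: Convert E to consistent units (1 GPa = 1000 uN/um^2).
E = 160 GPa = 160000 uN/um^2
Step 2: Compute t^3 = 3^3 = 27
Step 3: Compute L^3 = 269^3 = 19465109
Step 4: k = 160000 * 33 * 27 / (4 * 19465109)
k = 1.831 uN/um


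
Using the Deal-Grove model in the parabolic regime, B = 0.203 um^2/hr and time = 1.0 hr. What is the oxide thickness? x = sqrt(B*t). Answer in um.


Step 1: Compute B*t = 0.203 * 1.0 = 0.203
Step 2: x = sqrt(0.203)
x = 0.451 um


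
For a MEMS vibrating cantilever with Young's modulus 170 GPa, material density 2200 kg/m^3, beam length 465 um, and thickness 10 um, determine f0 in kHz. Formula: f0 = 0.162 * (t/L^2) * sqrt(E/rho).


Step 1: Convert units to SI.
t_SI = 10e-6 m, L_SI = 465e-6 m
Step 2: Calculate sqrt(E/rho).
sqrt(170e9 / 2200) = 8790.49 m/s
Step 3: Compute f0.
f0 = 0.162 * 10e-6 / (465e-6)^2 * 8790.49 = 65860.1 Hz = 65.86 kHz


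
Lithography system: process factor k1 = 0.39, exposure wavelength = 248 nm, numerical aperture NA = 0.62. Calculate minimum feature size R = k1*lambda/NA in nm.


Step 1: Identify values: k1 = 0.39, lambda = 248 nm, NA = 0.62
Step 2: R = k1 * lambda / NA
R = 0.39 * 248 / 0.62
R = 156.0 nm


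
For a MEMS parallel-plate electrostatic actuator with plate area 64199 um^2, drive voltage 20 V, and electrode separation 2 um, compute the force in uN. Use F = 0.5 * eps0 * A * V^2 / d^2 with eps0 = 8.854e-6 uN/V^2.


Step 1: Identify parameters.
eps0 = 8.854e-6 uN/V^2, A = 64199 um^2, V = 20 V, d = 2 um
Step 2: Compute V^2 = 20^2 = 400
Step 3: Compute d^2 = 2^2 = 4
Step 4: F = 0.5 * 8.854e-6 * 64199 * 400 / 4
F = 28.421 uN


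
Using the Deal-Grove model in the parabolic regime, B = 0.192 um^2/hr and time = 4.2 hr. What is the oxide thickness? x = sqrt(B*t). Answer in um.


Step 1: Compute B*t = 0.192 * 4.2 = 0.8064
Step 2: x = sqrt(0.8064)
x = 0.898 um


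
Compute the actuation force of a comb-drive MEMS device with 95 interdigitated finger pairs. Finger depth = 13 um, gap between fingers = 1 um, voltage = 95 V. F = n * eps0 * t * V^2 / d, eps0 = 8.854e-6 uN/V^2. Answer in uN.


Step 1: Parameters: n=95, eps0=8.854e-6 uN/V^2, t=13 um, V=95 V, d=1 um
Step 2: V^2 = 9025
Step 3: F = 95 * 8.854e-6 * 13 * 9025 / 1
F = 98.686 uN


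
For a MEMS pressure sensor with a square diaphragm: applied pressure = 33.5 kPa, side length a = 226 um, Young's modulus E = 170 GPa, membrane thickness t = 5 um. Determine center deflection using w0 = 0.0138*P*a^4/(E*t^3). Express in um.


Step 1: Convert pressure to compatible units (E is in GPa, so P in GPa).
P = 33.5 kPa = 33.5e-6 GPa
Step 2: Compute numerator: 0.0138 * P * a^4.
a^4 = 226^4 = 2608757776
numerator = 0.0138 * 33.5e-6 * 2608757776 = 1.206e+03
Step 3: Compute denominator: E * t^3 = 170 * 5^3 = 21250
Step 4: w0 = numerator / denominator = 1.206e+03 / 21250 = 0.0568 um


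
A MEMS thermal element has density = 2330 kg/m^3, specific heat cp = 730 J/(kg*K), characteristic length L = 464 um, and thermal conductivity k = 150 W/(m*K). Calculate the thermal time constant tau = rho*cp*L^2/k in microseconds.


Step 1: Convert L to m: L = 464e-6 m
Step 2: L^2 = (464e-6)^2 = 2.15296e-07 m^2
Step 3: tau = 2330 * 730 * 2.15296e-07 / 150 = 2.44131311e-03 s
Step 4: Convert to microseconds (multiply by 1e6).
tau = 2441.313 us


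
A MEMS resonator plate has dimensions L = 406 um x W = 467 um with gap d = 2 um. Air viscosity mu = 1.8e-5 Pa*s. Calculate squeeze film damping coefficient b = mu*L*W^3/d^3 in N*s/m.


Step 1: Convert to SI.
L = 406e-6 m, W = 467e-6 m, d = 2e-6 m
Step 2: W^3 = (467e-6)^3 = 1.02e-10 m^3
Step 3: d^3 = (2e-6)^3 = 8.00e-18 m^3
Step 4: b = 1.8e-5 * 406e-6 * 1.02e-10 / 8.00e-18
b = 9.30e-02 N*s/m


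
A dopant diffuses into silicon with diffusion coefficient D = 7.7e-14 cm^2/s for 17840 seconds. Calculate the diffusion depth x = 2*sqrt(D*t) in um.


Step 1: Compute D*t = 7.7e-14 * 17840 = 1.37368e-09 cm^2
Step 2: sqrt(D*t) = 3.7063e-05 cm
Step 3: x = 2 * 3.7063e-05 cm = 7.4126e-05 cm
Step 4: Convert to um (1 cm = 1e4 um): x = 0.741 um


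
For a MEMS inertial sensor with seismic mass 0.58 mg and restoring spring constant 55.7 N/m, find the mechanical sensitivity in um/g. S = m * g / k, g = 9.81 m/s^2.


Step 1: Convert mass: m = 0.58 mg = 5.80e-07 kg
Step 2: S = m * g / k = 5.80e-07 * 9.81 / 55.7
Step 3: S = 1.02e-07 m/g
Step 4: Convert to um/g: S = 0.102 um/g


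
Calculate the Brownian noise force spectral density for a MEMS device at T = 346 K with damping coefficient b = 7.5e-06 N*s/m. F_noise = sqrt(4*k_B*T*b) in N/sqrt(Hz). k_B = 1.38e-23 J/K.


Step 1: Compute 4 * k_B * T * b
= 4 * 1.38e-23 * 346 * 7.5e-06
= 1.4324e-25 N^2/Hz
Step 2: F_noise = sqrt(1.4324e-25)
F_noise = 3.78e-13 N/sqrt(Hz)


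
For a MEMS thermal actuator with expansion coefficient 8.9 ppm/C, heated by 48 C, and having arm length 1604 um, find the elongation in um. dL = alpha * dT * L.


Step 1: Convert CTE: alpha = 8.9 ppm/C = 8.9e-6 /C
Step 2: dL = 8.9e-6 * 48 * 1604
dL = 0.6852 um


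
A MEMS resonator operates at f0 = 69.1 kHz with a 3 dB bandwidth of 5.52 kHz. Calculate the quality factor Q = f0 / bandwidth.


Step 1: Q = f0 / bandwidth
Step 2: Q = 69.1 / 5.52
Q = 12.5


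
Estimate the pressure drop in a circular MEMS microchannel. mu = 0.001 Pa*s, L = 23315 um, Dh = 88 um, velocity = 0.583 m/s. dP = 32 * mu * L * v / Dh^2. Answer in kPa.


Step 1: Convert to SI: L = 23315e-6 m, Dh = 88e-6 m
Step 2: dP = 32 * 0.001 * 23315e-6 * 0.583 / (88e-6)^2
Step 3: dP = 56167.95 Pa
Step 4: Convert to kPa: dP = 56.17 kPa


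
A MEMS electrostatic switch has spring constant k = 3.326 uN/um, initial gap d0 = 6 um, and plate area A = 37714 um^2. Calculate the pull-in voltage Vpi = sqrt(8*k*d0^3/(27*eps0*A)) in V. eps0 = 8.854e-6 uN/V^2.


Step 1: Compute numerator: 8 * k * d0^3 = 8 * 3.326 * 6^3 = 5747.328
Step 2: Compute denominator: 27 * eps0 * A = 27 * 8.854e-6 * 37714 = 9.015833
Step 3: Vpi = sqrt(5747.328 / 9.015833)
Vpi = 25.25 V


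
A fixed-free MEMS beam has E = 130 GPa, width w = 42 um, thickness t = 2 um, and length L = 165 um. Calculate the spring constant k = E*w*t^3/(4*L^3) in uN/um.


Step 1: Convert E to consistent units (1 GPa = 1000 uN/um^2).
E = 130 GPa = 130000 uN/um^2
Step 2: Compute t^3 = 2^3 = 8
Step 3: Compute L^3 = 165^3 = 4492125
Step 4: k = 130000 * 42 * 8 / (4 * 4492125)
k = 2.4309 uN/um


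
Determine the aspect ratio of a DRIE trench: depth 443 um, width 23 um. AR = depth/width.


Step 1: AR = depth / width
Step 2: AR = 443 / 23
AR = 19.3


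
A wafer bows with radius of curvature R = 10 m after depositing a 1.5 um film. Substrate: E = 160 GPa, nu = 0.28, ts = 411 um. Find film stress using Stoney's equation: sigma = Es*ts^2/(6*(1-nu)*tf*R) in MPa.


Step 1: Compute numerator: Es * ts^2 = 160 * 411^2 = 27027360 (GPa*um^2)
Step 2: Compute denominator (R in um): 6*(1-nu)*tf*R = 6*0.72*1.5*10e6 = 64800000.0 (um^2)
Step 3: sigma (GPa) = 27027360 / 64800000.0 = 4.17089e-01 GPa
Step 4: Convert to MPa (x1000): sigma = 417.1 MPa


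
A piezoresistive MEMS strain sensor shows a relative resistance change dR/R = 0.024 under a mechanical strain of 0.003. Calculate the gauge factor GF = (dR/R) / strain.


Step 1: Identify values.
dR/R = 0.024, strain = 0.003
Step 2: GF = (dR/R) / strain = 0.024 / 0.003
GF = 8.0


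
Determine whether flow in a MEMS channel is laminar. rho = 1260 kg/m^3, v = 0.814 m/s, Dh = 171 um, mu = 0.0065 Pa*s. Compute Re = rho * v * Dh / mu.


Step 1: Convert Dh to meters: Dh = 171e-6 m
Step 2: Re = rho * v * Dh / mu
Re = 1260 * 0.814 * 171e-6 / 0.0065
Re = 26.982
Since Re = 26.982 is below ~2300, the flow is laminar.


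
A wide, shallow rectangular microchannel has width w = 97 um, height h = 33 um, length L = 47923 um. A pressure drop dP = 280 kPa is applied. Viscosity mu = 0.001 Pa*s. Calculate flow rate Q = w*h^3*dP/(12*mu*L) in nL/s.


Step 1: Convert all dimensions to SI (meters).
w = 97e-6 m, h = 33e-6 m, L = 47923e-6 m, dP = 280e3 Pa
Step 2: Q = w * h^3 * dP / (12 * mu * L)
Q = 97e-6 * (33e-6)^3 * 280e3 / (12 * 0.001 * 47923e-6) = 1.69725205e-09 m^3/s
Step 3: Convert Q from m^3/s to nL/s (1 m^3 = 1e12 nL, so multiply by 1e12).
Q = 1697.252 nL/s


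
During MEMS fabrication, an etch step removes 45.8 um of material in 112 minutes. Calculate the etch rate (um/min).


Step 1: Etch rate = depth / time
Step 2: rate = 45.8 / 112
rate = 0.409 um/min


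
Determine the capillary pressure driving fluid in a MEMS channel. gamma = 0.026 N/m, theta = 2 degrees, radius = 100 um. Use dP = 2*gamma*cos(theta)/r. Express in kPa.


Step 1: cos(2 deg) = 0.9994
Step 2: Convert r to m: r = 100e-6 m
Step 3: dP = 2 * 0.026 * 0.9994 / 100e-6 = 519.7 Pa
Step 4: Convert Pa to kPa (divide by 1000).
dP = 0.52 kPa


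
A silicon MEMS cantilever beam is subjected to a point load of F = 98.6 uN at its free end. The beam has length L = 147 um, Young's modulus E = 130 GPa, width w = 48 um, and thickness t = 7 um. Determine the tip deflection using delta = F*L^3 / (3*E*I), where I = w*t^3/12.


Step 1: Calculate the second moment of area.
I = w * t^3 / 12 = 48 * 7^3 / 12 = 1372.0 um^4
Step 2: Convert E to consistent units (1 GPa = 1000 uN/um^2).
E = 130 GPa = 130000 uN/um^2
Step 3: Calculate tip deflection.
delta = F * L^3 / (3 * E * I)
delta = 98.6 * 147^3 / (3 * 130000 * 1372.0)
delta = 0.5853 um
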